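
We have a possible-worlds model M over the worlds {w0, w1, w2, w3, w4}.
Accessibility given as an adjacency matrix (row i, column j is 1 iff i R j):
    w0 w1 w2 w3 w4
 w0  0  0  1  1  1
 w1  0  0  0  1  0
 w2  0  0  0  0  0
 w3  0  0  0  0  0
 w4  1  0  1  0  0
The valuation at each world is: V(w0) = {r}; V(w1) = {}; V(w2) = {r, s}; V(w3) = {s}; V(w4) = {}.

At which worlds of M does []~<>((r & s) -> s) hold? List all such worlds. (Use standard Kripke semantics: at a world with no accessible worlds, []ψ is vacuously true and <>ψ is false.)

Recall that []ψ holds at a world iff ψ holds at every accessible world, and <>ψ holds iff ψ holds at some accessible world.
Let φ = []~<>((r & s) -> s). Evaluate φ at each world:
  w0 (successors {w2, w3, w4}): φ is false.
  w1 (successors {w3}): φ is true.
  w2 (successors ∅): φ is true.
  w3 (successors ∅): φ is true.
  w4 (successors {w0, w2}): φ is false.
For instance, at w0:
  At w0: []~<>((r & s) -> s) requires ~<>((r & s) -> s) at every successor {w2, w3, w4}.
    ~<>((r & s) -> s) fails at w4, so []~<>((r & s) -> s) is false at w0.
      At w4: <>((r & s) -> s) is true, so ~<>((r & s) -> s) is false.
Satisfying worlds: {w1, w2, w3}

w1, w2, w3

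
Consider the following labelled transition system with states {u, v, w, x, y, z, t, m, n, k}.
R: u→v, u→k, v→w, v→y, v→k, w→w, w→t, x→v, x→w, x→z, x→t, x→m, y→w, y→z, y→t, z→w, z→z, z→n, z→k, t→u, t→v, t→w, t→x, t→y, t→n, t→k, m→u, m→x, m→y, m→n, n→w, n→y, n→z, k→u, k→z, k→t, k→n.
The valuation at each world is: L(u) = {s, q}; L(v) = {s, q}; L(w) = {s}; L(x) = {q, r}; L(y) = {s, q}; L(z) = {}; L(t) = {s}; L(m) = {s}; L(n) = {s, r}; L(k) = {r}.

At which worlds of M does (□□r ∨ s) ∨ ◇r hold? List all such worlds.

u, v, w, y, z, t, m, n, k

Let φ = (□□r ∨ s) ∨ ◇r. Evaluate φ at each world:
  u (successors {v, k}): φ is true.
  v (successors {w, y, k}): φ is true.
  w (successors {w, t}): φ is true.
  x (successors {v, w, z, t, m}): φ is false.
  y (successors {w, z, t}): φ is true.
  z (successors {w, z, n, k}): φ is true.
  t (successors {u, v, w, x, y, n, k}): φ is true.
  m (successors {u, x, y, n}): φ is true.
  n (successors {w, y, z}): φ is true.
  k (successors {u, z, t, n}): φ is true.
For instance, at w:
  At w: □□r ∨ s is true, ◇r is false, so (□□r ∨ s) ∨ ◇r is true.
    At w: □□r is false, s is true, so □□r ∨ s is true.
      At w: □□r requires □r at every successor {w, t}.
        □r fails at w, so □□r is false at w.
    At w: ◇r requires r at some successor in {w, t}.
      At w: r is false.
      At t: r is false.
    So ◇r is false at w.
Satisfying worlds: {u, v, w, y, z, t, m, n, k}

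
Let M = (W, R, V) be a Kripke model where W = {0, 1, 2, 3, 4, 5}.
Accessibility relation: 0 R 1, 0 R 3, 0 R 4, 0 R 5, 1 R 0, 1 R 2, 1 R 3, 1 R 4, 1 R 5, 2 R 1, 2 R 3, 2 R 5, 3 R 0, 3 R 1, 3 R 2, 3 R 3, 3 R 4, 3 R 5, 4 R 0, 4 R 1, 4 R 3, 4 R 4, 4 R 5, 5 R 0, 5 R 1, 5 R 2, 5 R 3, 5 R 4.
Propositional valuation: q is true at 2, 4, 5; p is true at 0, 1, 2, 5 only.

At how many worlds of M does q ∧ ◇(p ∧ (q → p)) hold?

Recall that ◇ψ holds at a world iff ψ holds at some accessible world.
Let φ = q ∧ ◇(p ∧ (q → p)). Evaluate φ at each world:
  0 (successors {1, 3, 4, 5}): φ is false.
  1 (successors {0, 2, 3, 4, 5}): φ is false.
  2 (successors {1, 3, 5}): φ is true.
  3 (successors {0, 1, 2, 3, 4, 5}): φ is false.
  4 (successors {0, 1, 3, 4, 5}): φ is true.
  5 (successors {0, 1, 2, 3, 4}): φ is true.
For instance, at 5:
  At 5: q is true, ◇(p ∧ (q → p)) is true, so q ∧ ◇(p ∧ (q → p)) is true.
    At 5: ◇(p ∧ (q → p)) requires p ∧ (q → p) at some successor in {0, 1, 2, 3, 4}.
      p ∧ (q → p) holds at 0, so ◇(p ∧ (q → p)) is true at 5.
Satisfying worlds: {2, 4, 5}

3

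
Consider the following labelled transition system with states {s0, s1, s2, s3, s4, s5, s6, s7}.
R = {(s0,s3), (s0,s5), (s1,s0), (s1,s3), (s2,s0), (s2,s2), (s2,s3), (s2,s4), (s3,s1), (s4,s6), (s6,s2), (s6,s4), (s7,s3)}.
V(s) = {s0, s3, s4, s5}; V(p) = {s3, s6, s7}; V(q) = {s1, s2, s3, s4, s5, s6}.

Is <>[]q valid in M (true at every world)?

No

Recall that []ψ holds at a world iff ψ holds at every accessible world, and <>ψ holds iff ψ holds at some accessible world.
Let φ = <>[]q. Evaluate φ at each world:
  s0 (successors {s3, s5}): φ is true.
  s1 (successors {s0, s3}): φ is true.
  s2 (successors {s0, s2, s3, s4}): φ is true.
  s3 (successors {s1}): φ is false.
  s4 (successors {s6}): φ is true.
  s5 (successors ∅): φ is false.
  s6 (successors {s2, s4}): φ is true.
  s7 (successors {s3}): φ is true.
Detail at s3 (counterexample):
  At s3: <>[]q requires []q at some successor in {s1}.
    At s1: []q is false.
  So <>[]q is false at s3.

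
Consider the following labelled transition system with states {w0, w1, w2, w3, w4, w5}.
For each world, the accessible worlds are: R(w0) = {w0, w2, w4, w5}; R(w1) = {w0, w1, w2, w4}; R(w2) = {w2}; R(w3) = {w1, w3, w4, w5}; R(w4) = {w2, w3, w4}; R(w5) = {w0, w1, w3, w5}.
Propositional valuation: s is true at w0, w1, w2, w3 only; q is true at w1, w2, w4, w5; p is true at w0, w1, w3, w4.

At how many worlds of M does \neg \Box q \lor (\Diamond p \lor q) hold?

6

Let φ = \neg \Box q \lor (\Diamond p \lor q). Evaluate φ at each world:
  w0 (successors {w0, w2, w4, w5}): φ is true.
  w1 (successors {w0, w1, w2, w4}): φ is true.
  w2 (successors {w2}): φ is true.
  w3 (successors {w1, w3, w4, w5}): φ is true.
  w4 (successors {w2, w3, w4}): φ is true.
  w5 (successors {w0, w1, w3, w5}): φ is true.
For instance, at w2:
  At w2: \neg \Box q is false, \Diamond p \lor q is true, so \neg \Box q \lor (\Diamond p \lor q) is true.
    At w2: \Box q is true, so \neg \Box q is false.
      At w2: \Box q requires q at every successor {w2}.
        At w2: q is true.
      So \Box q is true at w2.
    At w2: \Diamond p is false, q is true, so \Diamond p \lor q is true.
      At w2: \Diamond p requires p at some successor in {w2}.
        At w2: p is false.
      So \Diamond p is false at w2.
Satisfying worlds: {w0, w1, w2, w3, w4, w5}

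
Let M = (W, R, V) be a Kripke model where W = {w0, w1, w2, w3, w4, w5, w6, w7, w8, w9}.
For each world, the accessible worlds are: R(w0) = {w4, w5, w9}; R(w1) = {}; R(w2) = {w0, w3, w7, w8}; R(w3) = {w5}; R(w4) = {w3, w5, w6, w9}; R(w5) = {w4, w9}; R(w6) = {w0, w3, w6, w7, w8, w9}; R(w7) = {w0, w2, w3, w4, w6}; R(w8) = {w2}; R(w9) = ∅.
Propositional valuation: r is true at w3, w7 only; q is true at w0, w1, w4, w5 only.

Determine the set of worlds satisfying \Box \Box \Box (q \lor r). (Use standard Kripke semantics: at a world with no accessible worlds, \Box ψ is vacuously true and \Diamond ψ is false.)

Let φ = \Box \Box \Box (q \lor r). Evaluate φ at each world:
  w0 (successors {w4, w5, w9}): φ is false.
  w1 (successors ∅): φ is true.
  w2 (successors {w0, w3, w7, w8}): φ is false.
  w3 (successors {w5}): φ is false.
  w4 (successors {w3, w5, w6, w9}): φ is false.
  w5 (successors {w4, w9}): φ is false.
  w6 (successors {w0, w3, w6, w7, w8, w9}): φ is false.
  w7 (successors {w0, w2, w3, w4, w6}): φ is false.
  w8 (successors {w2}): φ is false.
  w9 (successors ∅): φ is true.
For instance, at w8:
  At w8: \Box \Box \Box (q \lor r) requires \Box \Box (q \lor r) at every successor {w2}.
    \Box \Box (q \lor r) fails at w2, so \Box \Box \Box (q \lor r) is false at w8.
      At w2: \Box \Box (q \lor r) requires \Box (q \lor r) at every successor {w0, w3, w7, w8}.
        \Box (q \lor r) fails at w0, so \Box \Box (q \lor r) is false at w2.
Satisfying worlds: {w1, w9}

w1, w9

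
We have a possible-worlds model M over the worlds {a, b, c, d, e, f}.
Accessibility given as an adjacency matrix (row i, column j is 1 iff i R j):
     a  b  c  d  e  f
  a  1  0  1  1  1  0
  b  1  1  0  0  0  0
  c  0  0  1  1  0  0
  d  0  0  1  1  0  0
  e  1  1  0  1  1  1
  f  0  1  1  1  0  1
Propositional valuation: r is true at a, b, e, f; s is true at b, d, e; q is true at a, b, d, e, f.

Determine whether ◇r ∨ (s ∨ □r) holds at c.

No

Recall that □ψ holds at a world iff ψ holds at every accessible world, and ◇ψ holds iff ψ holds at some accessible world.
At c: ◇r is false, s ∨ □r is false, so ◇r ∨ (s ∨ □r) is false.
  At c: ◇r requires r at some successor in {c, d}.
    At c: r is false.
    At d: r is false.
  So ◇r is false at c.
  At c: s is false, □r is false, so s ∨ □r is false.
    At c: □r requires r at every successor {c, d}.
      r fails at c, so □r is false at c.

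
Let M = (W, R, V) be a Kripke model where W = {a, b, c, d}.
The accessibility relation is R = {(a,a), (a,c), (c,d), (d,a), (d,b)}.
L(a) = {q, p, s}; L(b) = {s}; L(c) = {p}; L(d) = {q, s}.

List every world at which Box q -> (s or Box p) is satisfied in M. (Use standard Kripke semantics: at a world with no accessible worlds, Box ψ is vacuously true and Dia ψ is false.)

a, b, d

Let φ = Box q -> (s or Box p). Evaluate φ at each world:
  a (successors {a, c}): φ is true.
  b (successors ∅): φ is true.
  c (successors {d}): φ is false.
  d (successors {a, b}): φ is true.
For instance, at d:
  At d: Box q is false, s or Box p is true, so Box q -> (s or Box p) is true.
    At d: Box q requires q at every successor {a, b}.
      q fails at b, so Box q is false at d.
    At d: s is true, Box p is false, so s or Box p is true.
      At d: Box p requires p at every successor {a, b}.
        p fails at b, so Box p is false at d.
Satisfying worlds: {a, b, d}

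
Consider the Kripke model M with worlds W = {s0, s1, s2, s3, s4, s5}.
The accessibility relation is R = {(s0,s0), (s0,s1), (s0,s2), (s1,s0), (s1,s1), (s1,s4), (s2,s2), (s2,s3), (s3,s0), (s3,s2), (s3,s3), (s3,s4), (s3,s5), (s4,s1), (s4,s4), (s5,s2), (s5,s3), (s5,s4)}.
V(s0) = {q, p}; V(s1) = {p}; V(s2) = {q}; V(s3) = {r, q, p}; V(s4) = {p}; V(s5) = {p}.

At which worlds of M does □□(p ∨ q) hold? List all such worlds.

Let φ = □□(p ∨ q). Evaluate φ at each world:
  s0 (successors {s0, s1, s2}): φ is true.
  s1 (successors {s0, s1, s4}): φ is true.
  s2 (successors {s2, s3}): φ is true.
  s3 (successors {s0, s2, s3, s4, s5}): φ is true.
  s4 (successors {s1, s4}): φ is true.
  s5 (successors {s2, s3, s4}): φ is true.
For instance, at s0:
  At s0: □□(p ∨ q) requires □(p ∨ q) at every successor {s0, s1, s2}.
      At s0: □(p ∨ q) requires p ∨ q at every successor {s0, s1, s2}.
        At s0: p ∨ q is true.
        At s1: p ∨ q is true.
        At s2: p ∨ q is true.
      So □(p ∨ q) is true at s0.
      At s1: □(p ∨ q) requires p ∨ q at every successor {s0, s1, s4}.
        At s0: p ∨ q is true.
        At s1: p ∨ q is true.
        At s4: p ∨ q is true.
      So □(p ∨ q) is true at s1.
      At s2: □(p ∨ q) requires p ∨ q at every successor {s2, s3}.
        At s2: p ∨ q is true.
        At s3: p ∨ q is true.
      So □(p ∨ q) is true at s2.
  So □□(p ∨ q) is true at s0.
Satisfying worlds: {s0, s1, s2, s3, s4, s5}

s0, s1, s2, s3, s4, s5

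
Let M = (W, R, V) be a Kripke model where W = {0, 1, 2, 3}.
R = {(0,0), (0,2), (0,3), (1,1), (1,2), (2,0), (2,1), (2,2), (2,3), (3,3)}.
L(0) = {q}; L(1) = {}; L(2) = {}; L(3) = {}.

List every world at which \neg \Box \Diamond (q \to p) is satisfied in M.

none

Let φ = \neg \Box \Diamond (q \to p). Evaluate φ at each world:
  0 (successors {0, 2, 3}): φ is false.
  1 (successors {1, 2}): φ is false.
  2 (successors {0, 1, 2, 3}): φ is false.
  3 (successors {3}): φ is false.
For instance, at 0:
  At 0: \Box \Diamond (q \to p) is true, so \neg \Box \Diamond (q \to p) is false.
    At 0: \Box \Diamond (q \to p) requires \Diamond (q \to p) at every successor {0, 2, 3}.
      At 0: \Diamond (q \to p) is true.
      At 2: \Diamond (q \to p) is true.
      At 3: \Diamond (q \to p) is true.
    So \Box \Diamond (q \to p) is true at 0.
Satisfying worlds: none.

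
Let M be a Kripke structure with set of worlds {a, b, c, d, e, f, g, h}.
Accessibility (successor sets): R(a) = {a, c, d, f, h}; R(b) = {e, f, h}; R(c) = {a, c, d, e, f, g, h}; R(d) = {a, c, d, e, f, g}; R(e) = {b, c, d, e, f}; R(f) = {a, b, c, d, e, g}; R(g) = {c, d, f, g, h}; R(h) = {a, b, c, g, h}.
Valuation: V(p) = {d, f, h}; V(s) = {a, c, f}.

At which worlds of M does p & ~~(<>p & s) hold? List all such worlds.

Let φ = p & ~~(<>p & s). Evaluate φ at each world:
  a (successors {a, c, d, f, h}): φ is false.
  b (successors {e, f, h}): φ is false.
  c (successors {a, c, d, e, f, g, h}): φ is false.
  d (successors {a, c, d, e, f, g}): φ is false.
  e (successors {b, c, d, e, f}): φ is false.
  f (successors {a, b, c, d, e, g}): φ is true.
  g (successors {c, d, f, g, h}): φ is false.
  h (successors {a, b, c, g, h}): φ is false.
For instance, at b:
  At b: p is false, ~~(<>p & s) is false, so p & ~~(<>p & s) is false.
    At b: ~(<>p & s) is true, so ~~(<>p & s) is false.
      At b: <>p & s is false, so ~(<>p & s) is true.
Satisfying worlds: {f}

f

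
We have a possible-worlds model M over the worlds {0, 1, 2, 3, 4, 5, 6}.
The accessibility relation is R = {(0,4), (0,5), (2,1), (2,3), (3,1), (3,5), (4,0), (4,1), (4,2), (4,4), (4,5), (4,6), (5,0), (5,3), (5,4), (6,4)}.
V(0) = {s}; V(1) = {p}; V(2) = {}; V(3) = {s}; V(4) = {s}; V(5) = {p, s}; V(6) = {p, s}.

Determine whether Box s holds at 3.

No

At 3: Box s requires s at every successor {1, 5}.
  s fails at 1, so Box s is false at 3.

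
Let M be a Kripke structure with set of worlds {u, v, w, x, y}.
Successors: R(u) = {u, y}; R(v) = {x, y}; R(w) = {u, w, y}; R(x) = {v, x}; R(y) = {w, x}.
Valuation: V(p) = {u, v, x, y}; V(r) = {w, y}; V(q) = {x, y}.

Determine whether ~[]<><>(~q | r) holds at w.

No

Recall that []ψ holds at a world iff ψ holds at every accessible world, and <>ψ holds iff ψ holds at some accessible world.
At w: []<><>(~q | r) is true, so ~[]<><>(~q | r) is false.
  At w: []<><>(~q | r) requires <><>(~q | r) at every successor {u, w, y}.
      At u: <><>(~q | r) requires <>(~q | r) at some successor in {u, y}.
        <>(~q | r) holds at u, so <><>(~q | r) is true at u.
      At w: <><>(~q | r) requires <>(~q | r) at some successor in {u, w, y}.
        <>(~q | r) holds at u, so <><>(~q | r) is true at w.
      At y: <><>(~q | r) requires <>(~q | r) at some successor in {w, x}.
        <>(~q | r) holds at w, so <><>(~q | r) is true at y.
  So []<><>(~q | r) is true at w.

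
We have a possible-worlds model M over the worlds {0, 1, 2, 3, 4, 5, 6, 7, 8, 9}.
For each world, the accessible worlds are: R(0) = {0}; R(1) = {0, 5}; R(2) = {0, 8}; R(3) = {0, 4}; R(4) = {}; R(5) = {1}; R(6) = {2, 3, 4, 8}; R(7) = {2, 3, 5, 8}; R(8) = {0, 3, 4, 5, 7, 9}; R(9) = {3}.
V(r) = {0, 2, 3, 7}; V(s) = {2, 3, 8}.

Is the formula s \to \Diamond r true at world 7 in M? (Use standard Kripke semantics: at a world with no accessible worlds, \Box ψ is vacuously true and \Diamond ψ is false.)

At 7: s is false, \Diamond r is true, so s \to \Diamond r is true.
  At 7: \Diamond r requires r at some successor in {2, 3, 5, 8}.
    r holds at 2, so \Diamond r is true at 7.

Yes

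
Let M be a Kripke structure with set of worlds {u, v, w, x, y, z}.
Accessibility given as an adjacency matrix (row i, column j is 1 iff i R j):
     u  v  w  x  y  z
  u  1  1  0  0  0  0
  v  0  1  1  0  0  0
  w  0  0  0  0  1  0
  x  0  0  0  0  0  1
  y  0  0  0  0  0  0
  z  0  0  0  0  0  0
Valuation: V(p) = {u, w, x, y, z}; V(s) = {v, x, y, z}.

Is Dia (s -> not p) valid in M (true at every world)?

Recall that Dia ψ holds at a world iff ψ holds at some accessible world.
Let φ = Dia (s -> not p). Evaluate φ at each world:
  u (successors {u, v}): φ is true.
  v (successors {v, w}): φ is true.
  w (successors {y}): φ is false.
  x (successors {z}): φ is false.
  y (successors ∅): φ is false.
  z (successors ∅): φ is false.
Detail at w (counterexample):
  At w: Dia (s -> not p) requires s -> not p at some successor in {y}.
    At y: s -> not p is false.
  So Dia (s -> not p) is false at w.

No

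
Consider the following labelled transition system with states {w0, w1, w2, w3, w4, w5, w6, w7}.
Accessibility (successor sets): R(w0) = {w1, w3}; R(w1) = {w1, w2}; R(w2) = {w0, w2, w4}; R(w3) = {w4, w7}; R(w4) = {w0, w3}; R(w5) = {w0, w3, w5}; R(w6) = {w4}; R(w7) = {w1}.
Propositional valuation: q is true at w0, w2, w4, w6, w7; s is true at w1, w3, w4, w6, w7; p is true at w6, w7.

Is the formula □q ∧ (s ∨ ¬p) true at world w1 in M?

At w1: □q is false, s ∨ ¬p is true, so □q ∧ (s ∨ ¬p) is false.
  At w1: □q requires q at every successor {w1, w2}.
    q fails at w1, so □q is false at w1.

No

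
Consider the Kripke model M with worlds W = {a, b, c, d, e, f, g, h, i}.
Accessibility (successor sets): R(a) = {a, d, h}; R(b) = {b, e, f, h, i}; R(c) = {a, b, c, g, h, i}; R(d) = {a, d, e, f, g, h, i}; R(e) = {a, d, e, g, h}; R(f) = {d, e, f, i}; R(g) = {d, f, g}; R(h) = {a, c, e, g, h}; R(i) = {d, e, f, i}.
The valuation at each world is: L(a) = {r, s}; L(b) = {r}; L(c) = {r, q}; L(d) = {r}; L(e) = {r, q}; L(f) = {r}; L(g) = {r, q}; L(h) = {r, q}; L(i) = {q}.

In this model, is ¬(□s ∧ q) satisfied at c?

Yes

At c: □s ∧ q is false, so ¬(□s ∧ q) is true.
  At c: □s is false, q is true, so □s ∧ q is false.
    At c: □s requires s at every successor {a, b, c, g, h, i}.
      s fails at b, so □s is false at c.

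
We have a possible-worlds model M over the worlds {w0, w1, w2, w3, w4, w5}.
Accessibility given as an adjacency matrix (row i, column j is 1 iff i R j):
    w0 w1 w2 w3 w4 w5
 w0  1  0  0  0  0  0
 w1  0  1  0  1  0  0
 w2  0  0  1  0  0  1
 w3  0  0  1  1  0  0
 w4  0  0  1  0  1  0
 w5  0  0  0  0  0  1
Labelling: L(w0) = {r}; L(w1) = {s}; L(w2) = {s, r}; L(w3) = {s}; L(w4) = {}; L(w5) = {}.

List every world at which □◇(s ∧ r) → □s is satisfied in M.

w0, w1, w2, w3, w5

Let φ = □◇(s ∧ r) → □s. Evaluate φ at each world:
  w0 (successors {w0}): φ is true.
  w1 (successors {w1, w3}): φ is true.
  w2 (successors {w2, w5}): φ is true.
  w3 (successors {w2, w3}): φ is true.
  w4 (successors {w2, w4}): φ is false.
  w5 (successors {w5}): φ is true.
For instance, at w0:
  At w0: □◇(s ∧ r) is false, □s is false, so □◇(s ∧ r) → □s is true.
    At w0: □◇(s ∧ r) requires ◇(s ∧ r) at every successor {w0}.
      ◇(s ∧ r) fails at w0, so □◇(s ∧ r) is false at w0.
    At w0: □s requires s at every successor {w0}.
      s fails at w0, so □s is false at w0.
Satisfying worlds: {w0, w1, w2, w3, w5}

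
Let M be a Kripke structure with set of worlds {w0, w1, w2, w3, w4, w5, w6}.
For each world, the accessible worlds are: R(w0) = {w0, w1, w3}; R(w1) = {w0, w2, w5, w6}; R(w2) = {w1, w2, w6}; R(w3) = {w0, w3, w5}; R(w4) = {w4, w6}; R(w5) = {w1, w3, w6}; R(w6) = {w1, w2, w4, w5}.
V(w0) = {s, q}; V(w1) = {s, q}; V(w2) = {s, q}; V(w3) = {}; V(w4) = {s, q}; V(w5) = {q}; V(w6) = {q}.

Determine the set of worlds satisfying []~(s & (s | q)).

Let φ = []~(s & (s | q)). Evaluate φ at each world:
  w0 (successors {w0, w1, w3}): φ is false.
  w1 (successors {w0, w2, w5, w6}): φ is false.
  w2 (successors {w1, w2, w6}): φ is false.
  w3 (successors {w0, w3, w5}): φ is false.
  w4 (successors {w4, w6}): φ is false.
  w5 (successors {w1, w3, w6}): φ is false.
  w6 (successors {w1, w2, w4, w5}): φ is false.
For instance, at w5:
  At w5: []~(s & (s | q)) requires ~(s & (s | q)) at every successor {w1, w3, w6}.
    ~(s & (s | q)) fails at w1, so []~(s & (s | q)) is false at w5.
Satisfying worlds: none.

none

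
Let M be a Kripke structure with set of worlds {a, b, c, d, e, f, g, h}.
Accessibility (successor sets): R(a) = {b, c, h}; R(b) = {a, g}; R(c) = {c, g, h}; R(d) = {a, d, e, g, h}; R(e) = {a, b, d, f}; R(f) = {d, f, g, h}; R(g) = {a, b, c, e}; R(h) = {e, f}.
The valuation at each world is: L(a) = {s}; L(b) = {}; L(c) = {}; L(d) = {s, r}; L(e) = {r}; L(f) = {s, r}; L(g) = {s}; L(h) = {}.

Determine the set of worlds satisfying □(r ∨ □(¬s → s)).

Let φ = □(r ∨ □(¬s → s)). Evaluate φ at each world:
  a (successors {b, c, h}): φ is false.
  b (successors {a, g}): φ is false.
  c (successors {c, g, h}): φ is false.
  d (successors {a, d, e, g, h}): φ is false.
  e (successors {a, b, d, f}): φ is false.
  f (successors {d, f, g, h}): φ is false.
  g (successors {a, b, c, e}): φ is false.
  h (successors {e, f}): φ is true.
For instance, at g:
  At g: □(r ∨ □(¬s → s)) requires r ∨ □(¬s → s) at every successor {a, b, c, e}.
    r ∨ □(¬s → s) fails at a, so □(r ∨ □(¬s → s)) is false at g.
      At a: r is false, □(¬s → s) is false, so r ∨ □(¬s → s) is false.
Satisfying worlds: {h}

h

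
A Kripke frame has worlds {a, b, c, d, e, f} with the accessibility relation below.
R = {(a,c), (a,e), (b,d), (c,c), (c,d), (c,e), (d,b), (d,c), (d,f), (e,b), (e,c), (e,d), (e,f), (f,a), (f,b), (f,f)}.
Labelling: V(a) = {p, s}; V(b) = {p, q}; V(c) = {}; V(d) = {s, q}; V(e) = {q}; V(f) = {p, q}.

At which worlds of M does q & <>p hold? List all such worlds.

Let φ = q & <>p. Evaluate φ at each world:
  a (successors {c, e}): φ is false.
  b (successors {d}): φ is false.
  c (successors {c, d, e}): φ is false.
  d (successors {b, c, f}): φ is true.
  e (successors {b, c, d, f}): φ is true.
  f (successors {a, b, f}): φ is true.
For instance, at c:
  At c: q is false, <>p is false, so q & <>p is false.
    At c: <>p requires p at some successor in {c, d, e}.
      At c: p is false.
      At d: p is false.
      At e: p is false.
    So <>p is false at c.
Satisfying worlds: {d, e, f}

d, e, f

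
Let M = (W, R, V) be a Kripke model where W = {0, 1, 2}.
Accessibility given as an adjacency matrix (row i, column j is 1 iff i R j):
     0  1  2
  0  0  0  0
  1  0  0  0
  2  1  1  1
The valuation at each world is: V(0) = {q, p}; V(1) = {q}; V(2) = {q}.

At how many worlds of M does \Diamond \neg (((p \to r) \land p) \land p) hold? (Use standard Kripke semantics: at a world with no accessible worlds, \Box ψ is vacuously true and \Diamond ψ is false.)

Let φ = \Diamond \neg (((p \to r) \land p) \land p). Evaluate φ at each world:
  0 (successors ∅): φ is false.
  1 (successors ∅): φ is false.
  2 (successors {0, 1, 2}): φ is true.
For instance, at 2:
  At 2: \Diamond \neg (((p \to r) \land p) \land p) requires \neg (((p \to r) \land p) \land p) at some successor in {0, 1, 2}.
    \neg (((p \to r) \land p) \land p) holds at 0, so \Diamond \neg (((p \to r) \land p) \land p) is true at 2.
Satisfying worlds: {2}

1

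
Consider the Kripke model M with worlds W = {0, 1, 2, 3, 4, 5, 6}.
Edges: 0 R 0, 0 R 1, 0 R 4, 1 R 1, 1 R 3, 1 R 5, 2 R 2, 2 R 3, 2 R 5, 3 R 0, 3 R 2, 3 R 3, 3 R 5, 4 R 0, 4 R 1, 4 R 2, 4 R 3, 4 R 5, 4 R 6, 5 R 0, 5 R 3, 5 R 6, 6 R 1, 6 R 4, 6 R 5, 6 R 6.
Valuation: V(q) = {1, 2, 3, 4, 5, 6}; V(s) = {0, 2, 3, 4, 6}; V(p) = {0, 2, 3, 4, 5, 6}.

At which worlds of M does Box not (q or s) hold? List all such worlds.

Let φ = Box not (q or s). Evaluate φ at each world:
  0 (successors {0, 1, 4}): φ is false.
  1 (successors {1, 3, 5}): φ is false.
  2 (successors {2, 3, 5}): φ is false.
  3 (successors {0, 2, 3, 5}): φ is false.
  4 (successors {0, 1, 2, 3, 5, 6}): φ is false.
  5 (successors {0, 3, 6}): φ is false.
  6 (successors {1, 4, 5, 6}): φ is false.
For instance, at 5:
  At 5: Box not (q or s) requires not (q or s) at every successor {0, 3, 6}.
    not (q or s) fails at 0, so Box not (q or s) is false at 5.
Satisfying worlds: none.

none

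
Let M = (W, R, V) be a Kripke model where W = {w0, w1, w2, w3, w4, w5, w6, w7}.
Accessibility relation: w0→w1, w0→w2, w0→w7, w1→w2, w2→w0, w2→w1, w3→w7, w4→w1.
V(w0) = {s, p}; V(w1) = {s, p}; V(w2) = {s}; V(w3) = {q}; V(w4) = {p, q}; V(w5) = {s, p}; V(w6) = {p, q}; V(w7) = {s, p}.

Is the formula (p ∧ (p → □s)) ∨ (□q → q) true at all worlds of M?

Yes

Let φ = (p ∧ (p → □s)) ∨ (□q → q). Evaluate φ at each world:
  w0 (successors {w1, w2, w7}): φ is true.
  w1 (successors {w2}): φ is true.
  w2 (successors {w0, w1}): φ is true.
  w3 (successors {w7}): φ is true.
  w4 (successors {w1}): φ is true.
  w5 (successors ∅): φ is true.
  w6 (successors ∅): φ is true.
  w7 (successors ∅): φ is true.
For instance, at w4:
  At w4: p ∧ (p → □s) is true, □q → q is true, so (p ∧ (p → □s)) ∨ (□q → q) is true.
    At w4: p is true, p → □s is true, so p ∧ (p → □s) is true.
      At w4: p is true, □s is true, so p → □s is true.
    At w4: □q is false, q is true, so □q → q is true.
      At w4: □q requires q at every successor {w1}.
        q fails at w1, so □q is false at w4.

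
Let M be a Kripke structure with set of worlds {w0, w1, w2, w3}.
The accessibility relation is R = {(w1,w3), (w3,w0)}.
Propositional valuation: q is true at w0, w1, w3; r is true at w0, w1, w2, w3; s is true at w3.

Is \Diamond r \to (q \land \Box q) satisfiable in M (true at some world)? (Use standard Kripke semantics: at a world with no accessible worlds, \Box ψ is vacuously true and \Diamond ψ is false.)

Let φ = \Diamond r \to (q \land \Box q). Evaluate φ at each world:
  w0 (successors ∅): φ is true.
  w1 (successors {w3}): φ is true.
  w2 (successors ∅): φ is true.
  w3 (successors {w0}): φ is true.
Detail at w0 (witness):
  At w0: \Diamond r is false, q \land \Box q is true, so \Diamond r \to (q \land \Box q) is true.
    At w0: no accessible worlds, so \Diamond r is false.
    At w0: q is true, \Box q is true, so q \land \Box q is true.
      At w0: no accessible worlds, so \Box q holds vacuously.

Yes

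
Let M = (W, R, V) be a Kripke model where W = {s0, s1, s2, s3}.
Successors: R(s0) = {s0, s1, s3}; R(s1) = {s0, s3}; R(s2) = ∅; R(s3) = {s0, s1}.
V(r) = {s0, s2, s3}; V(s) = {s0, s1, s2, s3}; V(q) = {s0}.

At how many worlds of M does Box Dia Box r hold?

Let φ = Box Dia Box r. Evaluate φ at each world:
  s0 (successors {s0, s1, s3}): φ is false.
  s1 (successors {s0, s3}): φ is true.
  s2 (successors ∅): φ is true.
  s3 (successors {s0, s1}): φ is false.
For instance, at s1:
  At s1: Box Dia Box r requires Dia Box r at every successor {s0, s3}.
      At s0: Dia Box r requires Box r at some successor in {s0, s1, s3}.
        Box r holds at s1, so Dia Box r is true at s0.
      At s3: Dia Box r requires Box r at some successor in {s0, s1}.
        Box r holds at s1, so Dia Box r is true at s3.
  So Box Dia Box r is true at s1.
Satisfying worlds: {s1, s2}

2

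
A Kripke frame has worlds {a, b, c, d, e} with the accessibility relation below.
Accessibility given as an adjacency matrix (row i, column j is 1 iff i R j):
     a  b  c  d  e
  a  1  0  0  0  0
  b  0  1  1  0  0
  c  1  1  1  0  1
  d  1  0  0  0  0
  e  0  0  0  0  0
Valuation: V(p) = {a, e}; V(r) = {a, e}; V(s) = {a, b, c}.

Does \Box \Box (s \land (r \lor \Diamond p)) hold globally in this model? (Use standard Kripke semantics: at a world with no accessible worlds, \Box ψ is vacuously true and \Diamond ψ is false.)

No

Let φ = \Box \Box (s \land (r \lor \Diamond p)). Evaluate φ at each world:
  a (successors {a}): φ is true.
  b (successors {b, c}): φ is false.
  c (successors {a, b, c, e}): φ is false.
  d (successors {a}): φ is true.
  e (successors ∅): φ is true.
Detail at b (counterexample):
  At b: \Box \Box (s \land (r \lor \Diamond p)) requires \Box (s \land (r \lor \Diamond p)) at every successor {b, c}.
    \Box (s \land (r \lor \Diamond p)) fails at b, so \Box \Box (s \land (r \lor \Diamond p)) is false at b.
      At b: \Box (s \land (r \lor \Diamond p)) requires s \land (r \lor \Diamond p) at every successor {b, c}.
        s \land (r \lor \Diamond p) fails at b, so \Box (s \land (r \lor \Diamond p)) is false at b.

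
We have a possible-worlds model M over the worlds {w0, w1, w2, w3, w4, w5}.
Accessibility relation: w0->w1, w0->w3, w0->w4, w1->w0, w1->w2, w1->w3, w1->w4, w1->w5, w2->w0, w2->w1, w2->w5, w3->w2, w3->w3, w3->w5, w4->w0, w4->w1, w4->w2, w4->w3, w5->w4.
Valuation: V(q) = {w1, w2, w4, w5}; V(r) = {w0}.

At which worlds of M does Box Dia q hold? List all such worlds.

Recall that Box ψ holds at a world iff ψ holds at every accessible world, and Dia ψ holds iff ψ holds at some accessible world.
Let φ = Box Dia q. Evaluate φ at each world:
  w0 (successors {w1, w3, w4}): φ is true.
  w1 (successors {w0, w2, w3, w4, w5}): φ is true.
  w2 (successors {w0, w1, w5}): φ is true.
  w3 (successors {w2, w3, w5}): φ is true.
  w4 (successors {w0, w1, w2, w3}): φ is true.
  w5 (successors {w4}): φ is true.
For instance, at w1:
  At w1: Box Dia q requires Dia q at every successor {w0, w2, w3, w4, w5}.
    At w0: Dia q is true.
    At w2: Dia q is true.
    At w3: Dia q is true.
    At w4: Dia q is true.
    At w5: Dia q is true.
  So Box Dia q is true at w1.
Satisfying worlds: {w0, w1, w2, w3, w4, w5}

w0, w1, w2, w3, w4, w5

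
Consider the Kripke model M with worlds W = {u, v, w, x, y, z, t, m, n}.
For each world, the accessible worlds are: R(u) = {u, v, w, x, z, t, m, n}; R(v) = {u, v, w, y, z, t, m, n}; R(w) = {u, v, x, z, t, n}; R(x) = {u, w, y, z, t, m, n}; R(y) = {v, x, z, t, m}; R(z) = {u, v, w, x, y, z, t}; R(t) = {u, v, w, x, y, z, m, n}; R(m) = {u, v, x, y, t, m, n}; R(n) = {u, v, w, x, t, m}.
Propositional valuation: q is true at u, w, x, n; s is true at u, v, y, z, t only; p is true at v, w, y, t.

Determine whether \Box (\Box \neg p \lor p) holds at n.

At n: \Box (\Box \neg p \lor p) requires \Box \neg p \lor p at every successor {u, v, w, x, t, m}.
  \Box \neg p \lor p fails at u, so \Box (\Box \neg p \lor p) is false at n.
    At u: \Box \neg p is false, p is false, so \Box \neg p \lor p is false.
      At u: \Box \neg p requires \neg p at every successor {u, v, w, x, z, t, m, n}.
        \neg p fails at v, so \Box \neg p is false at u.

No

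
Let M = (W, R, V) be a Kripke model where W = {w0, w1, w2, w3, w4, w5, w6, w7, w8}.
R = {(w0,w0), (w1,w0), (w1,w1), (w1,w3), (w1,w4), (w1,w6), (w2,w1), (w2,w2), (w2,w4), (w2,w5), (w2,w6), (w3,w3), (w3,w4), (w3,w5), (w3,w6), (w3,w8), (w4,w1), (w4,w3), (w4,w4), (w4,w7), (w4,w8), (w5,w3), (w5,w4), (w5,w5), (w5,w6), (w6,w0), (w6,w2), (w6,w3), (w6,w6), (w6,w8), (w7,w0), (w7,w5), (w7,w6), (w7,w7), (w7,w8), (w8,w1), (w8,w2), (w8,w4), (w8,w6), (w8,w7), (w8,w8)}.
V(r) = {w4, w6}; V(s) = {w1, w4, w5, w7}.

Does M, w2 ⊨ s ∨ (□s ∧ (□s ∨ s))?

Recall that □ψ holds at a world iff ψ holds at every accessible world, and ◇ψ holds iff ψ holds at some accessible world.
At w2: s is false, □s ∧ (□s ∨ s) is false, so s ∨ (□s ∧ (□s ∨ s)) is false.
  At w2: □s is false, □s ∨ s is false, so □s ∧ (□s ∨ s) is false.
    At w2: □s requires s at every successor {w1, w2, w4, w5, w6}.
      s fails at w2, so □s is false at w2.
    At w2: □s is false, s is false, so □s ∨ s is false.
      At w2: □s requires s at every successor {w1, w2, w4, w5, w6}.
        s fails at w2, so □s is false at w2.

No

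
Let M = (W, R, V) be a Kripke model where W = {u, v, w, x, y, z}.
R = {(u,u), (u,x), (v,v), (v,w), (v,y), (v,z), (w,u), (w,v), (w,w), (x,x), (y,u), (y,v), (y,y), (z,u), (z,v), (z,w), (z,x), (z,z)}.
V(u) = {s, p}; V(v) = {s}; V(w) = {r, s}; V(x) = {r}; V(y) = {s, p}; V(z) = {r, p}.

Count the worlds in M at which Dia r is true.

Let φ = Dia r. Evaluate φ at each world:
  u (successors {u, x}): φ is true.
  v (successors {v, w, y, z}): φ is true.
  w (successors {u, v, w}): φ is true.
  x (successors {x}): φ is true.
  y (successors {u, v, y}): φ is false.
  z (successors {u, v, w, x, z}): φ is true.
For instance, at v:
  At v: Dia r requires r at some successor in {v, w, y, z}.
    r holds at w, so Dia r is true at v.
Satisfying worlds: {u, v, w, x, z}

5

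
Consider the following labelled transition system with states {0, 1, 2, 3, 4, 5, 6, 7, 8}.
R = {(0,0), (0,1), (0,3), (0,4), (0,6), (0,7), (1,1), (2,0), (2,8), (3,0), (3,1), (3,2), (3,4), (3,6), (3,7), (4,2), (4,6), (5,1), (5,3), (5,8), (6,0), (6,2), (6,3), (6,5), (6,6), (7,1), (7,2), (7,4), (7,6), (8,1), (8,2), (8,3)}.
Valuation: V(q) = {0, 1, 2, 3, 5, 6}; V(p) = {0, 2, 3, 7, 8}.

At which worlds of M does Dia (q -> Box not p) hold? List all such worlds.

0, 1, 2, 3, 5, 7, 8

Let φ = Dia (q -> Box not p). Evaluate φ at each world:
  0 (successors {0, 1, 3, 4, 6, 7}): φ is true.
  1 (successors {1}): φ is true.
  2 (successors {0, 8}): φ is true.
  3 (successors {0, 1, 2, 4, 6, 7}): φ is true.
  4 (successors {2, 6}): φ is false.
  5 (successors {1, 3, 8}): φ is true.
  6 (successors {0, 2, 3, 5, 6}): φ is false.
  7 (successors {1, 2, 4, 6}): φ is true.
  8 (successors {1, 2, 3}): φ is true.
For instance, at 0:
  At 0: Dia (q -> Box not p) requires q -> Box not p at some successor in {0, 1, 3, 4, 6, 7}.
    q -> Box not p holds at 1, so Dia (q -> Box not p) is true at 0.
      At 1: q is true, Box not p is true, so q -> Box not p is true.
Satisfying worlds: {0, 1, 2, 3, 5, 7, 8}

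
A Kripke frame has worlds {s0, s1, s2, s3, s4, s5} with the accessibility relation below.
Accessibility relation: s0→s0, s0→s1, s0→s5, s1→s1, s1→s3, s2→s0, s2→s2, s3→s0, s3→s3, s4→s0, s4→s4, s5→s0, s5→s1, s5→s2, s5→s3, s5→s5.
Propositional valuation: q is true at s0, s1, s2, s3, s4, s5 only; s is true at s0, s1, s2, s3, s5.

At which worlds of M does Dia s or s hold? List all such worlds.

Recall that Dia ψ holds at a world iff ψ holds at some accessible world.
Let φ = Dia s or s. Evaluate φ at each world:
  s0 (successors {s0, s1, s5}): φ is true.
  s1 (successors {s1, s3}): φ is true.
  s2 (successors {s0, s2}): φ is true.
  s3 (successors {s0, s3}): φ is true.
  s4 (successors {s0, s4}): φ is true.
  s5 (successors {s0, s1, s2, s3, s5}): φ is true.
For instance, at s5:
  At s5: Dia s is true, s is true, so Dia s or s is true.
    At s5: Dia s requires s at some successor in {s0, s1, s2, s3, s5}.
      s holds at s0, so Dia s is true at s5.
Satisfying worlds: {s0, s1, s2, s3, s4, s5}

s0, s1, s2, s3, s4, s5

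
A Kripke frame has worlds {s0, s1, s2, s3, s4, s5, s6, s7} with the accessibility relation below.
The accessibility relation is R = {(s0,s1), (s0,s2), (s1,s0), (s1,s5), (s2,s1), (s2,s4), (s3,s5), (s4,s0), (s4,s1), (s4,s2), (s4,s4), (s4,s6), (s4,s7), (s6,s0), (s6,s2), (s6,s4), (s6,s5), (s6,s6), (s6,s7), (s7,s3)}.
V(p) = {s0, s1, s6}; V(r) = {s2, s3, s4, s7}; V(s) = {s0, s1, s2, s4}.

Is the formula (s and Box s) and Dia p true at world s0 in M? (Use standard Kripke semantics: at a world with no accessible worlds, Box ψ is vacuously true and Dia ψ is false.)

Yes

At s0: s and Box s is true, Dia p is true, so (s and Box s) and Dia p is true.
  At s0: s is true, Box s is true, so s and Box s is true.
    At s0: Box s requires s at every successor {s1, s2}.
      At s1: s is true.
      At s2: s is true.
    So Box s is true at s0.
  At s0: Dia p requires p at some successor in {s1, s2}.
    p holds at s1, so Dia p is true at s0.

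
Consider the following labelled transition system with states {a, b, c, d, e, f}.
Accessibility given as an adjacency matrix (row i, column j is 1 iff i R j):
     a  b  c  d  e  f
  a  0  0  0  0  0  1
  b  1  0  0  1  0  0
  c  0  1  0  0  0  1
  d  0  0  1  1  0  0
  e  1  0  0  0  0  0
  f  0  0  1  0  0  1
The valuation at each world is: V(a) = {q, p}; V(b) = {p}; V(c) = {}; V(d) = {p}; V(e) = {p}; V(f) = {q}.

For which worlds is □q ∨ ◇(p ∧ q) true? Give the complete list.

a, b, e

Let φ = □q ∨ ◇(p ∧ q). Evaluate φ at each world:
  a (successors {f}): φ is true.
  b (successors {a, d}): φ is true.
  c (successors {b, f}): φ is false.
  d (successors {c, d}): φ is false.
  e (successors {a}): φ is true.
  f (successors {c, f}): φ is false.
For instance, at a:
  At a: □q is true, ◇(p ∧ q) is false, so □q ∨ ◇(p ∧ q) is true.
    At a: □q requires q at every successor {f}.
      At f: q is true.
    So □q is true at a.
    At a: ◇(p ∧ q) requires p ∧ q at some successor in {f}.
      At f: p ∧ q is false.
    So ◇(p ∧ q) is false at a.
Satisfying worlds: {a, b, e}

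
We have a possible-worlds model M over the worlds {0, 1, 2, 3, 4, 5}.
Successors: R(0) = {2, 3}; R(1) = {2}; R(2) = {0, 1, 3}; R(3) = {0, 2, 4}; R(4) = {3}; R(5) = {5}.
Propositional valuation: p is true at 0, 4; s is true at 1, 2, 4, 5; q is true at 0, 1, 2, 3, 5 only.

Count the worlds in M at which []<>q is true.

Let φ = []<>q. Evaluate φ at each world:
  0 (successors {2, 3}): φ is true.
  1 (successors {2}): φ is true.
  2 (successors {0, 1, 3}): φ is true.
  3 (successors {0, 2, 4}): φ is true.
  4 (successors {3}): φ is true.
  5 (successors {5}): φ is true.
For instance, at 1:
  At 1: []<>q requires <>q at every successor {2}.
      At 2: <>q requires q at some successor in {0, 1, 3}.
        q holds at 0, so <>q is true at 2.
  So []<>q is true at 1.
Satisfying worlds: {0, 1, 2, 3, 4, 5}

6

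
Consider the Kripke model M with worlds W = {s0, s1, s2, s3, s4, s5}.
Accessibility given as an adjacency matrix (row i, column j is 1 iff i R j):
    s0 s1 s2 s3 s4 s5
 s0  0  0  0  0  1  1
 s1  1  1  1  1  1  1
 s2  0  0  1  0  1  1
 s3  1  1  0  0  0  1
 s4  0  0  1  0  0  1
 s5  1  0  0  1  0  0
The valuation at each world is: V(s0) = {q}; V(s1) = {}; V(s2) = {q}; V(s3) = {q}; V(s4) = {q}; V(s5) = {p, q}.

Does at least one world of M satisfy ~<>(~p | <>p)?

Let φ = ~<>(~p | <>p). Evaluate φ at each world:
  s0 (successors {s4, s5}): φ is false.
  s1 (successors {s0, s1, s2, s3, s4, s5}): φ is false.
  s2 (successors {s2, s4, s5}): φ is false.
  s3 (successors {s0, s1, s5}): φ is false.
  s4 (successors {s2, s5}): φ is false.
  s5 (successors {s0, s3}): φ is false.
For instance, at s0:
  At s0: <>(~p | <>p) is true, so ~<>(~p | <>p) is false.
    At s0: <>(~p | <>p) requires ~p | <>p at some successor in {s4, s5}.
      ~p | <>p holds at s4, so <>(~p | <>p) is true at s0.

No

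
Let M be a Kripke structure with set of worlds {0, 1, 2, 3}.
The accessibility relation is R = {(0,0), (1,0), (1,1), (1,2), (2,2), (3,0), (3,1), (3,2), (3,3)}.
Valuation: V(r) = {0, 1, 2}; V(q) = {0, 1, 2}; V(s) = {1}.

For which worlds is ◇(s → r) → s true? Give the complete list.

Recall that ◇ψ holds at a world iff ψ holds at some accessible world.
Let φ = ◇(s → r) → s. Evaluate φ at each world:
  0 (successors {0}): φ is false.
  1 (successors {0, 1, 2}): φ is true.
  2 (successors {2}): φ is false.
  3 (successors {0, 1, 2, 3}): φ is false.
For instance, at 3:
  At 3: ◇(s → r) is true, s is false, so ◇(s → r) → s is false.
    At 3: ◇(s → r) requires s → r at some successor in {0, 1, 2, 3}.
      s → r holds at 0, so ◇(s → r) is true at 3.
Satisfying worlds: {1}

1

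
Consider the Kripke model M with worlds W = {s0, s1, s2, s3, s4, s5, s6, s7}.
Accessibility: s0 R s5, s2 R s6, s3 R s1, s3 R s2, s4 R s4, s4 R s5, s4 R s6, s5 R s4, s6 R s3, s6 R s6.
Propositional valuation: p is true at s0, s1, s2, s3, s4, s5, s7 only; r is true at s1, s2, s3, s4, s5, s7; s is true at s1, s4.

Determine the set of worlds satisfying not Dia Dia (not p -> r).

Let φ = not Dia Dia (not p -> r). Evaluate φ at each world:
  s0 (successors {s5}): φ is false.
  s1 (successors ∅): φ is true.
  s2 (successors {s6}): φ is false.
  s3 (successors {s1, s2}): φ is true.
  s4 (successors {s4, s5, s6}): φ is false.
  s5 (successors {s4}): φ is false.
  s6 (successors {s3, s6}): φ is false.
  s7 (successors ∅): φ is true.
For instance, at s6:
  At s6: Dia Dia (not p -> r) is true, so not Dia Dia (not p -> r) is false.
    At s6: Dia Dia (not p -> r) requires Dia (not p -> r) at some successor in {s3, s6}.
      Dia (not p -> r) holds at s3, so Dia Dia (not p -> r) is true at s6.
Satisfying worlds: {s1, s3, s7}

s1, s3, s7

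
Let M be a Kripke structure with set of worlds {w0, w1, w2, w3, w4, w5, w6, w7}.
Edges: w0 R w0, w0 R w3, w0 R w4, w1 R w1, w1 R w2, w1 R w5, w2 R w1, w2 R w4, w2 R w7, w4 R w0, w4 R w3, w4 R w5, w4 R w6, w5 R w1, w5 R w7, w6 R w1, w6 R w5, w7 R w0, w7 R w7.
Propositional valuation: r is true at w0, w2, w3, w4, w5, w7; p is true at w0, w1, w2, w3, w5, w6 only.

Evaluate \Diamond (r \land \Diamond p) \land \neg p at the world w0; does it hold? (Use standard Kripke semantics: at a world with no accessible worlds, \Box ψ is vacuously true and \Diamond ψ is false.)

At w0: \Diamond (r \land \Diamond p) is true, \neg p is false, so \Diamond (r \land \Diamond p) \land \neg p is false.
  At w0: \Diamond (r \land \Diamond p) requires r \land \Diamond p at some successor in {w0, w3, w4}.
    r \land \Diamond p holds at w0, so \Diamond (r \land \Diamond p) is true at w0.
      At w0: r is true, \Diamond p is true, so r \land \Diamond p is true.

No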